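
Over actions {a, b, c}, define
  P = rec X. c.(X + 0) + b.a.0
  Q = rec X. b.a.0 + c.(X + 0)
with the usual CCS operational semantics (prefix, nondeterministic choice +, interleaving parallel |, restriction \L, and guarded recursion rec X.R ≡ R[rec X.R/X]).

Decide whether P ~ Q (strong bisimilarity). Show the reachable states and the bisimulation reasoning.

P's transition system — 4 states:
  m0 = rec X. c.(X + 0) + b.a.0 ⊢ —b→ m1, —c→ m2
  m1 = a.0 ⊢ —a→ m3
  m2 = (rec X. c.(X + 0) + b.a.0) + 0 ⊢ —b→ m1, —c→ m2
  m3 = 0 ⊢ ∅
Q's transition system — 4 states:
  n0 = rec X. b.a.0 + c.(X + 0) ⊢ —b→ n1, —c→ n2
  n1 = a.0 ⊢ —a→ n3
  n2 = (rec X. b.a.0 + c.(X + 0)) + 0 ⊢ —b→ n1, —c→ n2
  n3 = 0 ⊢ ∅
Partition-refinement fixed point:
  B0 = {m0, m2, n0, n2}
  B1 = {m1, n1}
  B2 = {m3, n3}
m0 ∈ B0, n0 ∈ B0 → same block

P ~ Q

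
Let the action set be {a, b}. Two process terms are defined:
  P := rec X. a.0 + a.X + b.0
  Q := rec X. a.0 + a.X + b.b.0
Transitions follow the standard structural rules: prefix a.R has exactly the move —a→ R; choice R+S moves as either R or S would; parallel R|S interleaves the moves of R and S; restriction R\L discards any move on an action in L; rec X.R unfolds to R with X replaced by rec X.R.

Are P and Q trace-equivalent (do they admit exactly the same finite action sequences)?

Reachable graph of P (2 states):
  u0 = rec X. a.0 + a.X + b.0 → —a→ u0, —a→ u1, —b→ u1
  u1 = 0 → ·
Reachable graph of Q (3 states):
  v0 = rec X. a.0 + a.X + b.b.0 → —a→ v0, —a→ v1, —b→ v2
  v1 = 0 → ·
  v2 = b.0 → —b→ v1
Executing bb from Q (initial set {v0}):
  step 1 (b): {v2}
  step 2 (b): {v1}
  — Q admits the full trace.
Executing bb from P (initial set {u0}):
  step 1 (b): {u1}
  step 2 (b): no successor for P

trace-distinct — witness ⟨bb⟩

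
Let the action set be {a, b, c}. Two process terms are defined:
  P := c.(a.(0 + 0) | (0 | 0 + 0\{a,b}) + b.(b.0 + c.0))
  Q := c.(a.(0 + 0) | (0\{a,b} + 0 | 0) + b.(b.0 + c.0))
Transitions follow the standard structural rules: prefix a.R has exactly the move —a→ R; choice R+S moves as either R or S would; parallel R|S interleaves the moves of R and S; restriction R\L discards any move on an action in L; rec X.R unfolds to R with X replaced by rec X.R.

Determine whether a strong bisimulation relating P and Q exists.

bisimilar

P's transition system — 5 states:
  m0 = c.(a.(0 + 0) | (0 | 0 + 0\{a,b}) + b.(b.0 + c.0)) :: -c-> m1
  m1 = a.(0 + 0) | (0 | 0 + 0\{a,b}) + b.(b.0 + c.0) :: -a-> m2, -b-> m3
  m2 = (0 + 0) | (0 | 0 + 0\{a,b}) :: deadlocked
  m3 = b.0 + c.0 :: -b-> m4, -c-> m4
  m4 = 0 :: deadlocked
Q's transition system — 5 states:
  n0 = c.(a.(0 + 0) | (0\{a,b} + 0 | 0) + b.(b.0 + c.0)) :: -c-> n1
  n1 = a.(0 + 0) | (0\{a,b} + 0 | 0) + b.(b.0 + c.0) :: -a-> n2, -b-> n3
  n2 = (0 + 0) | (0\{a,b} + 0 | 0) :: deadlocked
  n3 = b.0 + c.0 :: -b-> n4, -c-> n4
  n4 = 0 :: deadlocked
Coarsest stable partition (strong bisimilarity classes):
  B0 = {m0, n0}
  B1 = {m1, n1}
  B2 = {m2, m4, n2, n4}
  B3 = {m3, n3}
m0 ∈ B0, n0 ∈ B0 → same block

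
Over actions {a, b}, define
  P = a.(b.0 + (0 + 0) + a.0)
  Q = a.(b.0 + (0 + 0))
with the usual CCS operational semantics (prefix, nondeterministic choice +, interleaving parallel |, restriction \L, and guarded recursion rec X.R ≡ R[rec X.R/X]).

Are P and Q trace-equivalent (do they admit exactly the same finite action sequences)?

LTS(P): 3 reachable states
  s0 = a.(b.0 + (0 + 0) + a.0) | =a=> s1
  s1 = b.0 + (0 + 0) + a.0 | =a=> s2, =b=> s2
  s2 = 0 | (no moves)
LTS(Q): 3 reachable states
  t0 = a.(b.0 + (0 + 0)) | =a=> t1
  t1 = b.0 + (0 + 0) | =b=> t2
  t2 = 0 | (no moves)
Run σ = ⟨aa⟩ on P: start {s0}
  step 1 (a): {s1}
  step 2 (a): {s2}
  P completes σ.
Run σ = ⟨aa⟩ on Q: start {t0}
  step 1 (a): {t1}
  step 2 (a): ∅ (Q stuck)

NO — witness ⟨aa⟩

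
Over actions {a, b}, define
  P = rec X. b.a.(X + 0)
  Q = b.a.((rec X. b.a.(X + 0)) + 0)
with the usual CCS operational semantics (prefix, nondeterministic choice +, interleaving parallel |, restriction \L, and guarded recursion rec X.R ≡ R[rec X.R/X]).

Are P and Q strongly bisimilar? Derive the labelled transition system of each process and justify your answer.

P's transition system — 3 states:
  p0 = rec X. b.a.(X + 0) ⊢ —b→ p1
  p1 = a.((rec X. b.a.(X + 0)) + 0) ⊢ —a→ p2
  p2 = (rec X. b.a.(X + 0)) + 0 ⊢ —b→ p1
Q's transition system — 3 states:
  q0 = b.a.((rec X. b.a.(X + 0)) + 0) ⊢ —b→ q1
  q1 = a.((rec X. b.a.(X + 0)) + 0) ⊢ —a→ q2
  q2 = (rec X. b.a.(X + 0)) + 0 ⊢ —b→ q1
Coarsest stable partition (strong bisimilarity classes):
  B0 = {p0, p2, q0, q2}
  B1 = {p1, q1}
p0 ∈ B0, q0 ∈ B0 → same block

YES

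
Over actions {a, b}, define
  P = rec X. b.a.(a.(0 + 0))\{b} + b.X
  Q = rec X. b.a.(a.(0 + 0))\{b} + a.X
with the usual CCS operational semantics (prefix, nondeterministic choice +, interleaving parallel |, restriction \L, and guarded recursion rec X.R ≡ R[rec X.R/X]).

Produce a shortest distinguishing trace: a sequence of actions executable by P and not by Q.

bb

P's transition system — 4 states:
  m0 = rec X. b.a.(a.(0 + 0))\{b} + b.X | ··b··> m0, ··b··> m1
  m1 = a.(a.(0 + 0))\{b} | ··a··> m2
  m2 = (a.(0 + 0))\{b} | ··a··> m3
  m3 = (0 + 0)\{b} | ·
Q's transition system — 4 states:
  n0 = rec X. b.a.(a.(0 + 0))\{b} + a.X | ··a··> n0, ··b··> n1
  n1 = a.(a.(0 + 0))\{b} | ··a··> n2
  n2 = (a.(0 + 0))\{b} | ··a··> n3
  n3 = (0 + 0)\{b} | ·
Run σ = ⟨bb⟩ on P: start {m0}
  step 1 (b): {m0, m1}
  step 2 (b): {m0, m1}
  ✓ P
Run σ = ⟨bb⟩ on Q: start {n0}
  step 1 (b): {n1}
  step 2 (b): no successor for Q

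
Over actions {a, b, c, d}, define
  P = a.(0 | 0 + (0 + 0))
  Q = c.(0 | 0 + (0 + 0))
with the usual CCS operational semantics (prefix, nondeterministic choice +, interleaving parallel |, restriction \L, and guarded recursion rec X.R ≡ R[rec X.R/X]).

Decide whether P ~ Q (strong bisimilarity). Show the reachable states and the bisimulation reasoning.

Reachable graph of P (2 states):
  p0 = a.(0 | 0 + (0 + 0)) ⊢ --a--▸ p1
  p1 = 0 | 0 + (0 + 0) ⊢ ·
Reachable graph of Q (2 states):
  q0 = c.(0 | 0 + (0 + 0)) ⊢ --c--▸ q1
  q1 = 0 | 0 + (0 + 0) ⊢ ·
Bisimilarity quotient blocks:
  B0 = {p0}
  B1 = {p1, q1}
  B2 = {q0}
p0 ∈ B0, q0 ∈ B2 → different blocks

NO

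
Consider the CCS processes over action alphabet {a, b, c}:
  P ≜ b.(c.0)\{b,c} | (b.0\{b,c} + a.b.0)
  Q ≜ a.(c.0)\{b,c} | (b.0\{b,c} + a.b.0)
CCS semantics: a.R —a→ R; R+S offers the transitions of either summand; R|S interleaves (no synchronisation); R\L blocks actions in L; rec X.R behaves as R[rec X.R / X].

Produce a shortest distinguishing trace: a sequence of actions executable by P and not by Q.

LTS(P): 8 reachable states
  p0 = b.(c.0)\{b,c} | (b.0\{b,c} + a.b.0) → --a--▸ p1, --b--▸ p2, --b--▸ p3
  p1 = b.(c.0)\{b,c} | b.0 → --b--▸ p4, --b--▸ p5
  p2 = (c.0)\{b,c} | (b.0\{b,c} + a.b.0) → --a--▸ p4, --b--▸ p6
  p3 = b.(c.0)\{b,c} | 0\{b,c} → --b--▸ p6
  p4 = (c.0)\{b,c} | b.0 → --b--▸ p7
  p5 = b.(c.0)\{b,c} | 0 → --b--▸ p7
  p6 = (c.0)\{b,c} | 0\{b,c} → (no moves)
  p7 = (c.0)\{b,c} | 0 → (no moves)
LTS(Q): 8 reachable states
  q0 = a.(c.0)\{b,c} | (b.0\{b,c} + a.b.0) → --a--▸ q1, --a--▸ q2, --b--▸ q3
  q1 = (c.0)\{b,c} | (b.0\{b,c} + a.b.0) → --a--▸ q4, --b--▸ q5
  q2 = a.(c.0)\{b,c} | b.0 → --a--▸ q4, --b--▸ q6
  q3 = a.(c.0)\{b,c} | 0\{b,c} → --a--▸ q5
  q4 = (c.0)\{b,c} | b.0 → --b--▸ q7
  q5 = (c.0)\{b,c} | 0\{b,c} → (no moves)
  q6 = a.(c.0)\{b,c} | 0 → --a--▸ q7
  q7 = (c.0)\{b,c} | 0 → (no moves)
Run σ = ⟨bb⟩ on P: start {p0}
  step 1 (b): {p2, p3}
  step 2 (b): {p6}
  ✓ P
Run σ = ⟨bb⟩ on Q: start {q0}
  step 1 (b): {q3}
  step 2 (b): ∅ (Q stuck)

bb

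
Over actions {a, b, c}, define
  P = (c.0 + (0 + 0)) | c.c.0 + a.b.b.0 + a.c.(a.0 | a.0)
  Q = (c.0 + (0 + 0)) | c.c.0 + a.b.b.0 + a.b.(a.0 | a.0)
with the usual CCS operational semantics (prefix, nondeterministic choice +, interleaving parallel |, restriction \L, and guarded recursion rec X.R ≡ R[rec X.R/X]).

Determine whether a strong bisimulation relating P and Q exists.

NO

LTS(P): 13 reachable states
  u0 = (c.0 + (0 + 0)) | c.c.0 + a.b.b.0 + a.c.(a.0 | a.0) :: ··a··> u1, ··a··> u2, ··c··> u3, ··c··> u4
  u1 = b.b.0 :: ··b··> u5
  u2 = c.(a.0 | a.0) :: ··c··> u6
  u3 = (c.0 + (0 + 0)) | c.0 :: ··c··> u7, ··c··> u8
  u4 = 0 | c.c.0 :: ··c··> u8
  u5 = b.0 :: ··b··> u9
  u6 = a.0 | a.0 :: ··a··> u10, ··a··> u11
  u7 = (c.0 + (0 + 0)) | 0 :: ··c··> u12
  u8 = 0 | c.0 :: ··c··> u12
  u9 = 0 :: (no moves)
  u10 = 0 | a.0 :: ··a··> u12
  u11 = a.0 | 0 :: ··a··> u12
  u12 = 0 | 0 :: (no moves)
LTS(Q): 13 reachable states
  v0 = (c.0 + (0 + 0)) | c.c.0 + a.b.b.0 + a.b.(a.0 | a.0) :: ··a··> v1, ··a··> v2, ··c··> v3, ··c··> v4
  v1 = b.(a.0 | a.0) :: ··b··> v5
  v2 = b.b.0 :: ··b··> v6
  v3 = (c.0 + (0 + 0)) | c.0 :: ··c··> v7, ··c··> v8
  v4 = 0 | c.c.0 :: ··c··> v8
  v5 = a.0 | a.0 :: ··a··> v10, ··a··> v9
  v6 = b.0 :: ··b··> v11
  v7 = (c.0 + (0 + 0)) | 0 :: ··c··> v12
  v8 = 0 | c.0 :: ··c··> v12
  v9 = 0 | a.0 :: ··a··> v12
  v10 = a.0 | 0 :: ··a··> v12
  v11 = 0 :: (no moves)
  v12 = 0 | 0 :: (no moves)
Partition-refinement fixed point:
  B0 = {u0}
  B1 = {u3, u4, v3, v4}
  B2 = {u7, u8, v7, v8}
  B3 = {u12, u9, v11, v12}
  B4 = {u2}
  B5 = {u6, v5}
  B6 = {u10, u11, v10, v9}
  B7 = {u1, v2}
  B8 = {u5, v6}
  B9 = {v0}
  B10 = {v1}
u0 ∈ B0, v0 ∈ B9 → different blocks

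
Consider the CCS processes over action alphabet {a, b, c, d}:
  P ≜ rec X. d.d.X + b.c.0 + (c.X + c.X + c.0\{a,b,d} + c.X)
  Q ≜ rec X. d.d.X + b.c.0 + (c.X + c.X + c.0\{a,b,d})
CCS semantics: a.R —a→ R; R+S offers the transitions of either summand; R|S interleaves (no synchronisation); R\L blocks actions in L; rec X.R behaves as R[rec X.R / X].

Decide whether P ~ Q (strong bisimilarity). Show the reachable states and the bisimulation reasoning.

LTS(P): 5 reachable states
  u0 = rec X. d.d.X + b.c.0 + (c.X + c.X + c.0\{a,b,d} + c.X) :: --b--▸ u1, --c--▸ u0, --c--▸ u2, --d--▸ u3
  u1 = c.0 :: --c--▸ u4
  u2 = 0\{a,b,d} :: ·
  u3 = d.(rec X. d.d.X + b.c.0 + (c.X + c.X + c.0\{a,b,d} + c.X)) :: --d--▸ u0
  u4 = 0 :: ·
LTS(Q): 5 reachable states
  v0 = rec X. d.d.X + b.c.0 + (c.X + c.X + c.0\{a,b,d}) :: --b--▸ v1, --c--▸ v0, --c--▸ v2, --d--▸ v3
  v1 = c.0 :: --c--▸ v4
  v2 = 0\{a,b,d} :: ·
  v3 = d.(rec X. d.d.X + b.c.0 + (c.X + c.X + c.0\{a,b,d})) :: --d--▸ v0
  v4 = 0 :: ·
Partition-refinement fixed point:
  B0 = {u0, v0}
  B1 = {u3, v3}
  B2 = {u1, v1}
  B3 = {u2, u4, v2, v4}
u0 ∈ B0, v0 ∈ B0 → same block

P ~ Q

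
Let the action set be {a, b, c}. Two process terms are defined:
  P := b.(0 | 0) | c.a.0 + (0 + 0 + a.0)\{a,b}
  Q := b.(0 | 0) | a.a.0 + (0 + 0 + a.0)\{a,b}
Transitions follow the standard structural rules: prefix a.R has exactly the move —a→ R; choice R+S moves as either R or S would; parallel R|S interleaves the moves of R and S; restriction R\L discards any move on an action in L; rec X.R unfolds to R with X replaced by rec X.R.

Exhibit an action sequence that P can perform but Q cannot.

LTS(P): 6 reachable states
  s0 = b.(0 | 0) | c.a.0 + (0 + 0 + a.0)\{a,b} :: --b--▸ s1, --c--▸ s2
  s1 = 0 | 0 | c.a.0 :: --c--▸ s3
  s2 = b.(0 | 0) | a.0 :: --a--▸ s4, --b--▸ s3
  s3 = 0 | 0 | a.0 :: --a--▸ s5
  s4 = b.(0 | 0) | 0 :: --b--▸ s5
  s5 = 0 | 0 | 0 :: ·
LTS(Q): 6 reachable states
  t0 = b.(0 | 0) | a.a.0 + (0 + 0 + a.0)\{a,b} :: --a--▸ t1, --b--▸ t2
  t1 = b.(0 | 0) | a.0 :: --a--▸ t3, --b--▸ t4
  t2 = 0 | 0 | a.a.0 :: --a--▸ t4
  t3 = b.(0 | 0) | 0 :: --b--▸ t5
  t4 = 0 | 0 | a.0 :: --a--▸ t5
  t5 = 0 | 0 | 0 :: ·
Run σ = ⟨c⟩ on P: start {s0}
  after c @ step 1: {s2}
  — P admits the full trace.
Run σ = ⟨c⟩ on Q: start {t0}
  after c @ step 1: no successor for Q

c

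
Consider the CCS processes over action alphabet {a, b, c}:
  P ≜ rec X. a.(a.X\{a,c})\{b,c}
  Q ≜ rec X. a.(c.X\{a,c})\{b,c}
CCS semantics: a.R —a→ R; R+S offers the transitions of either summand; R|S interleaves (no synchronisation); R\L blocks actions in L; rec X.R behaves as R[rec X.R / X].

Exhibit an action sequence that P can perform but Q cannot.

P's transition system — 3 states:
  s0 = rec X. a.(a.X\{a,c})\{b,c} ⊢ --a--▸ s1
  s1 = (a.(rec X. a.(a.X\{a,c})\{b,c})\{a,c})\{b,c} ⊢ --a--▸ s2
  s2 = (rec X. a.(a.X\{a,c})\{b,c})\{a,c}\{b,c} ⊢ deadlocked
Q's transition system — 2 states:
  t0 = rec X. a.(c.X\{a,c})\{b,c} ⊢ --a--▸ t1
  t1 = (c.(rec X. a.(c.X\{a,c})\{b,c})\{a,c})\{b,c} ⊢ deadlocked
Executing aa from P (initial set {s0}):
  after a @ step 1: {s1}
  after a @ step 2: {s2}
  — P admits the full trace.
Executing aa from Q (initial set {t0}):
  after a @ step 1: {t1}
  after a @ step 2: ∅  — Q cannot continue

aa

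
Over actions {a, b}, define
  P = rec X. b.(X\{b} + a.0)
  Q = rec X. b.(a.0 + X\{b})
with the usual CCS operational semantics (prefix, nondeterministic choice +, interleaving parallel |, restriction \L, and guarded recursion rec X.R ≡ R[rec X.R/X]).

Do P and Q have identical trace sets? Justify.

traces(P) = traces(Q)

Reachable graph of P (3 states):
  s0 = rec X. b.(X\{b} + a.0) has moves —b→ s1
  s1 = (rec X. b.(X\{b} + a.0))\{b} + a.0 has moves —a→ s2
  s2 = 0 has moves ·
Reachable graph of Q (3 states):
  t0 = rec X. b.(a.0 + X\{b}) has moves —b→ t1
  t1 = a.0 + (rec X. b.(a.0 + X\{b}))\{b} has moves —a→ t2
  t2 = 0 has moves ·
Partition-refinement fixed point:
  B0 = {s0, t0}
  B1 = {s1, t1}
  B2 = {s2, t2}
s0 ∈ B0, t0 ∈ B0 → same block
Bisimilar ⇒ trace-equivalent.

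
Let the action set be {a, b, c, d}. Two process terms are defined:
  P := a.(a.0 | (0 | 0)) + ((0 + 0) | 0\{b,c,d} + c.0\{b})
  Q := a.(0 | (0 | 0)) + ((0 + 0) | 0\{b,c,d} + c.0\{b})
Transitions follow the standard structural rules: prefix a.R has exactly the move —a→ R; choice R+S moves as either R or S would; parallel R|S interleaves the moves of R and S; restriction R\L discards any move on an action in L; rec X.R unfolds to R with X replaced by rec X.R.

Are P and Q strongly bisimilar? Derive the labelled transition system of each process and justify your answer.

not bisimilar

Reachable graph of P (4 states):
  m0 = a.(a.0 | (0 | 0)) + ((0 + 0) | 0\{b,c,d} + c.0\{b}) :: --a--▸ m1, --c--▸ m2
  m1 = a.0 | (0 | 0) :: --a--▸ m3
  m2 = 0\{b} :: (no moves)
  m3 = 0 | (0 | 0) :: (no moves)
Reachable graph of Q (3 states):
  n0 = a.(0 | (0 | 0)) + ((0 + 0) | 0\{b,c,d} + c.0\{b}) :: --a--▸ n1, --c--▸ n2
  n1 = 0 | (0 | 0) :: (no moves)
  n2 = 0\{b} :: (no moves)
Coarsest stable partition (strong bisimilarity classes):
  B0 = {m0}
  B1 = {m1}
  B2 = {m2, m3, n1, n2}
  B3 = {n0}
m0 ∈ B0, n0 ∈ B3 → different blocks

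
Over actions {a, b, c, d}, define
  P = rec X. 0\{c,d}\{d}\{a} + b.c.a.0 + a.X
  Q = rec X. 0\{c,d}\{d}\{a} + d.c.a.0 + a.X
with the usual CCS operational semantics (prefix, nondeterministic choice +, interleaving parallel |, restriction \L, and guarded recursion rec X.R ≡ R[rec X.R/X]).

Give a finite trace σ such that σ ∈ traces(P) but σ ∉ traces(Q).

b

Reachable graph of P (4 states):
  u0 = rec X. 0\{c,d}\{d}\{a} + b.c.a.0 + a.X has moves =a=> u0, =b=> u1
  u1 = c.a.0 has moves =c=> u2
  u2 = a.0 has moves =a=> u3
  u3 = 0 has moves stopped
Reachable graph of Q (4 states):
  v0 = rec X. 0\{c,d}\{d}\{a} + d.c.a.0 + a.X has moves =a=> v0, =d=> v1
  v1 = c.a.0 has moves =c=> v2
  v2 = a.0 has moves =a=> v3
  v3 = 0 has moves stopped
Trace ⟨b⟩ through P, begin at {u0}:
  [1] b ⇒ {u1}
  ✓ P
Trace ⟨b⟩ through Q, begin at {v0}:
  [1] b ⇒ ∅ (Q stuck)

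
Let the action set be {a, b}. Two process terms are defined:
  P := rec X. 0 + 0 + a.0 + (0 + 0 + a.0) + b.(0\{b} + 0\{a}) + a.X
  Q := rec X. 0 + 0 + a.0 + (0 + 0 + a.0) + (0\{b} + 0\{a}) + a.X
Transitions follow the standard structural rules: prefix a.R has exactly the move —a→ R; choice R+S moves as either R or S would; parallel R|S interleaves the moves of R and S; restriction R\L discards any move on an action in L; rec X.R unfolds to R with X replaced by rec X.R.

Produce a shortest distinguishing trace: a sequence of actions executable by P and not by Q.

P's transition system — 3 states:
  m0 = rec X. 0 + 0 + a.0 + (0 + 0 + a.0) + b.(0\{b} + 0\{a}) + a.X → -a-> m0, -a-> m1, -b-> m2
  m1 = 0 → ∅
  m2 = 0\{b} + 0\{a} → ∅
Q's transition system — 2 states:
  n0 = rec X. 0 + 0 + a.0 + (0 + 0 + a.0) + (0\{b} + 0\{a}) + a.X → -a-> n0, -a-> n1
  n1 = 0 → ∅
Trace ⟨b⟩ through P, begin at {m0}:
  after b @ step 1: {m2}
  P completes σ.
Trace ⟨b⟩ through Q, begin at {n0}:
  after b @ step 1: ∅ (Q stuck)

b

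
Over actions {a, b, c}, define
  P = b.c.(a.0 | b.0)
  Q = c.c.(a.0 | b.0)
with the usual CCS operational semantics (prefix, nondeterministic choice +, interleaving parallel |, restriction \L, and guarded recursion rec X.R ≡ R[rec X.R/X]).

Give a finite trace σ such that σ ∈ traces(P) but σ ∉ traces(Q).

LTS(P): 6 reachable states
  p0 = b.c.(a.0 | b.0) | —b→ p1
  p1 = c.(a.0 | b.0) | —c→ p2
  p2 = a.0 | b.0 | —a→ p3, —b→ p4
  p3 = 0 | b.0 | —b→ p5
  p4 = a.0 | 0 | —a→ p5
  p5 = 0 | 0 | stopped
LTS(Q): 6 reachable states
  q0 = c.c.(a.0 | b.0) | —c→ q1
  q1 = c.(a.0 | b.0) | —c→ q2
  q2 = a.0 | b.0 | —a→ q3, —b→ q4
  q3 = 0 | b.0 | —b→ q5
  q4 = a.0 | 0 | —a→ q5
  q5 = 0 | 0 | stopped
Executing b from P (initial set {p0}):
  step 1 (b): {p1}
  — P admits the full trace.
Executing b from Q (initial set {q0}):
  step 1 (b): ∅ (Q stuck)

b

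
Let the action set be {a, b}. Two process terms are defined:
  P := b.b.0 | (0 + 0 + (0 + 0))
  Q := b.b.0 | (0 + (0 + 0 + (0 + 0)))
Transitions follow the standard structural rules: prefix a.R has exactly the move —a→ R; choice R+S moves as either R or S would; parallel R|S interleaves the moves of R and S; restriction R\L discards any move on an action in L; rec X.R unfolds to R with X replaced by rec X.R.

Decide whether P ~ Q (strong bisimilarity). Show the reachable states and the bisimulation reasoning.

LTS(P): 3 reachable states
  m0 = b.b.0 | (0 + 0 + (0 + 0)) has moves ··b··> m1
  m1 = b.0 | (0 + 0 + (0 + 0)) has moves ··b··> m2
  m2 = 0 | (0 + 0 + (0 + 0)) has moves deadlocked
LTS(Q): 3 reachable states
  n0 = b.b.0 | (0 + (0 + 0 + (0 + 0))) has moves ··b··> n1
  n1 = b.0 | (0 + (0 + 0 + (0 + 0))) has moves ··b··> n2
  n2 = 0 | (0 + (0 + 0 + (0 + 0))) has moves deadlocked
Partition-refinement fixed point:
  B0 = {m0, n0}
  B1 = {m1, n1}
  B2 = {m2, n2}
m0 ∈ B0, n0 ∈ B0 → same block

bisimilar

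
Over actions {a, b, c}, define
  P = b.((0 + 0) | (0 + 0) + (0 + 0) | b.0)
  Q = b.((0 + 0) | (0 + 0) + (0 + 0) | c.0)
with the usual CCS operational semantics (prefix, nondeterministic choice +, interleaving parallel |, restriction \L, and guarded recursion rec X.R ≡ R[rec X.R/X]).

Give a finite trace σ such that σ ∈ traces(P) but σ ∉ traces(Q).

Reachable graph of P (3 states):
  s0 = b.((0 + 0) | (0 + 0) + (0 + 0) | b.0) :: --b--▸ s1
  s1 = (0 + 0) | (0 + 0) + (0 + 0) | b.0 :: --b--▸ s2
  s2 = (0 + 0) | 0 :: ·
Reachable graph of Q (3 states):
  t0 = b.((0 + 0) | (0 + 0) + (0 + 0) | c.0) :: --b--▸ t1
  t1 = (0 + 0) | (0 + 0) + (0 + 0) | c.0 :: --c--▸ t2
  t2 = (0 + 0) | 0 :: ·
Executing bb from P (initial set {s0}):
  step 1 (b): {s1}
  step 2 (b): {s2}
  P completes σ.
Executing bb from Q (initial set {t0}):
  step 1 (b): {t1}
  step 2 (b): ∅ (Q stuck)

bb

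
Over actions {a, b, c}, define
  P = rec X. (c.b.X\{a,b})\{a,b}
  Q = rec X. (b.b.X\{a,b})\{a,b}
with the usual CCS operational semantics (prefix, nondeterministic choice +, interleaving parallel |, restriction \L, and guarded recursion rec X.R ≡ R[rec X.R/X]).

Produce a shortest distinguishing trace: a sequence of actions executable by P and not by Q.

P's transition system — 2 states:
  m0 = rec X. (c.b.X\{a,b})\{a,b} :: —c→ m1
  m1 = (b.(rec X. (c.b.X\{a,b})\{a,b})\{a,b})\{a,b} :: ∅
Q's transition system — 1 states:
  n0 = rec X. (b.b.X\{a,b})\{a,b} :: ∅
Trace ⟨c⟩ through P, begin at {m0}:
  [1] c ⇒ {m1}
  ✓ P
Trace ⟨c⟩ through Q, begin at {n0}:
  [1] c ⇒ ∅ (Q stuck)

c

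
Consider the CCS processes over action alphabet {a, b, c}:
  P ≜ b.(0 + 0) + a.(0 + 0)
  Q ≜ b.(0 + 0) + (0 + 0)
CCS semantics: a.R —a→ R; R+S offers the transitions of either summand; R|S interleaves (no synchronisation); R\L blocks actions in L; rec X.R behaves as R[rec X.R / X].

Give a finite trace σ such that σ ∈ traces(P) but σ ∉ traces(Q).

a

P's transition system — 2 states:
  u0 = b.(0 + 0) + a.(0 + 0) :: =a=> u1, =b=> u1
  u1 = 0 + 0 :: deadlocked
Q's transition system — 2 states:
  v0 = b.(0 + 0) + (0 + 0) :: =b=> v1
  v1 = 0 + 0 :: deadlocked
Executing a from P (initial set {u0}):
  [1] a ⇒ {u1}
  — P admits the full trace.
Executing a from Q (initial set {v0}):
  [1] a ⇒ ∅ (Q stuck)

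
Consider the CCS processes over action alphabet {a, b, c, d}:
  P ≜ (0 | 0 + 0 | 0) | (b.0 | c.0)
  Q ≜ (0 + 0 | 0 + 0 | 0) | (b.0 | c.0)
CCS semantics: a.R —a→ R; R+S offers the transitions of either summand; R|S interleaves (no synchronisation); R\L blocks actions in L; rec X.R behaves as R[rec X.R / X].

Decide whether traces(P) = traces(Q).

YES

Reachable graph of P (4 states):
  m0 = (0 | 0 + 0 | 0) | (b.0 | c.0) has moves =b=> m1, =c=> m2
  m1 = (0 | 0 + 0 | 0) | (0 | c.0) has moves =c=> m3
  m2 = (0 | 0 + 0 | 0) | (b.0 | 0) has moves =b=> m3
  m3 = (0 | 0 + 0 | 0) | (0 | 0) has moves deadlocked
Reachable graph of Q (4 states):
  n0 = (0 + 0 | 0 + 0 | 0) | (b.0 | c.0) has moves =b=> n1, =c=> n2
  n1 = (0 + 0 | 0 + 0 | 0) | (0 | c.0) has moves =c=> n3
  n2 = (0 + 0 | 0 + 0 | 0) | (b.0 | 0) has moves =b=> n3
  n3 = (0 + 0 | 0 + 0 | 0) | (0 | 0) has moves deadlocked
Coarsest stable partition (strong bisimilarity classes):
  B0 = {m0, n0}
  B1 = {m2, n2}
  B2 = {m3, n3}
  B3 = {m1, n1}
m0 ∈ B0, n0 ∈ B0 → same block
Bisimilar ⇒ trace-equivalent.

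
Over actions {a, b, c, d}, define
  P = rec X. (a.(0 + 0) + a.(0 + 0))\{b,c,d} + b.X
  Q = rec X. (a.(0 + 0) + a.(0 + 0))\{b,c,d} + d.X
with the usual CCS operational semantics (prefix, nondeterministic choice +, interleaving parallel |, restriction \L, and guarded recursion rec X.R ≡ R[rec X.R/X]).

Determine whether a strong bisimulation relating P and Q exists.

NO

LTS(P): 2 reachable states
  u0 = rec X. (a.(0 + 0) + a.(0 + 0))\{b,c,d} + b.X | -a-> u1, -b-> u0
  u1 = (0 + 0)\{b,c,d} | stopped
LTS(Q): 2 reachable states
  v0 = rec X. (a.(0 + 0) + a.(0 + 0))\{b,c,d} + d.X | -a-> v1, -d-> v0
  v1 = (0 + 0)\{b,c,d} | stopped
Bisimilarity quotient blocks:
  B0 = {u0}
  B1 = {u1, v1}
  B2 = {v0}
u0 ∈ B0, v0 ∈ B2 → different blocks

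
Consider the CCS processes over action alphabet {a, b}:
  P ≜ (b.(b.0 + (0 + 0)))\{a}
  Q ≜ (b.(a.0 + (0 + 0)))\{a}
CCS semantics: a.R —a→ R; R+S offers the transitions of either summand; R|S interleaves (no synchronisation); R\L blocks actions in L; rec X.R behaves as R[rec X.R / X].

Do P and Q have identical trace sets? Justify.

NO — witness ⟨bb⟩

Reachable graph of P (3 states):
  m0 = (b.(b.0 + (0 + 0)))\{a} has moves —b→ m1
  m1 = (b.0 + (0 + 0))\{a} has moves —b→ m2
  m2 = 0\{a} has moves stopped
Reachable graph of Q (2 states):
  n0 = (b.(a.0 + (0 + 0)))\{a} has moves —b→ n1
  n1 = (a.0 + (0 + 0))\{a} has moves stopped
Run σ = ⟨bb⟩ on P: start {m0}
  step 1 (b): {m1}
  step 2 (b): {m2}
  — P admits the full trace.
Run σ = ⟨bb⟩ on Q: start {n0}
  step 1 (b): {n1}
  step 2 (b): ∅  — Q cannot continue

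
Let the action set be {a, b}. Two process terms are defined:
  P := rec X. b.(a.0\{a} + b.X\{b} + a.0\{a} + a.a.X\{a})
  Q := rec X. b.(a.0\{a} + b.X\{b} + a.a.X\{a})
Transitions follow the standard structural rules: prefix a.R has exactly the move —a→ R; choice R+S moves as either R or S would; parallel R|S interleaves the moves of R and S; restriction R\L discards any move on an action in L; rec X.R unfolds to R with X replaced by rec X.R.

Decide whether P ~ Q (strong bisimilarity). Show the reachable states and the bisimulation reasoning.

P ~ Q

Reachable graph of P (8 states):
  m0 = rec X. b.(a.0\{a} + b.X\{b} + a.0\{a} + a.a.X\{a}) :: -b-> m1
  m1 = a.0\{a} + b.(rec X. b.(a.0\{a} + b.X\{b} + a.0\{a} + a.a.X\{a}))\{b} + a.0\{a} + a.a.(rec X. b.(a.0\{a} + b.X\{b} + a.0\{a} + a.a.X\{a}))\{a} :: -a-> m2, -a-> m3, -b-> m4
  m2 = 0\{a} :: (no moves)
  m3 = a.(rec X. b.(a.0\{a} + b.X\{b} + a.0\{a} + a.a.X\{a}))\{a} :: -a-> m5
  m4 = (rec X. b.(a.0\{a} + b.X\{b} + a.0\{a} + a.a.X\{a}))\{b} :: (no moves)
  m5 = (rec X. b.(a.0\{a} + b.X\{b} + a.0\{a} + a.a.X\{a}))\{a} :: -b-> m6
  m6 = (a.0\{a} + b.(rec X. b.(a.0\{a} + b.X\{b} + a.0\{a} + a.a.X\{a}))\{b} + a.0\{a} + a.a.(rec X. b.(a.0\{a} + b.X\{b} + a.0\{a} + a.a.X\{a}))\{a})\{a} :: -b-> m7
  m7 = (rec X. b.(a.0\{a} + b.X\{b} + a.0\{a} + a.a.X\{a}))\{b}\{a} :: (no moves)
Reachable graph of Q (8 states):
  n0 = rec X. b.(a.0\{a} + b.X\{b} + a.a.X\{a}) :: -b-> n1
  n1 = a.0\{a} + b.(rec X. b.(a.0\{a} + b.X\{b} + a.a.X\{a}))\{b} + a.a.(rec X. b.(a.0\{a} + b.X\{b} + a.a.X\{a}))\{a} :: -a-> n2, -a-> n3, -b-> n4
  n2 = 0\{a} :: (no moves)
  n3 = a.(rec X. b.(a.0\{a} + b.X\{b} + a.a.X\{a}))\{a} :: -a-> n5
  n4 = (rec X. b.(a.0\{a} + b.X\{b} + a.a.X\{a}))\{b} :: (no moves)
  n5 = (rec X. b.(a.0\{a} + b.X\{b} + a.a.X\{a}))\{a} :: -b-> n6
  n6 = (a.0\{a} + b.(rec X. b.(a.0\{a} + b.X\{b} + a.a.X\{a}))\{b} + a.a.(rec X. b.(a.0\{a} + b.X\{b} + a.a.X\{a}))\{a})\{a} :: -b-> n7
  n7 = (rec X. b.(a.0\{a} + b.X\{b} + a.a.X\{a}))\{b}\{a} :: (no moves)
Coarsest stable partition (strong bisimilarity classes):
  B0 = {m0, n0}
  B1 = {m1, n1}
  B2 = {m3, n3}
  B3 = {m5, n5}
  B4 = {m6, n6}
  B5 = {m2, m4, m7, n2, n4, n7}
m0 ∈ B0, n0 ∈ B0 → same block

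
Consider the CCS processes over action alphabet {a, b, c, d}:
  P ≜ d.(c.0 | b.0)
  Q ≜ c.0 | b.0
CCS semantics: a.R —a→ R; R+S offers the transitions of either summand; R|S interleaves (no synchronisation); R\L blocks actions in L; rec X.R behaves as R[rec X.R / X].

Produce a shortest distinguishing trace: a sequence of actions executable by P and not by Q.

d

Reachable graph of P (5 states):
  m0 = d.(c.0 | b.0) → --d--▸ m1
  m1 = c.0 | b.0 → --b--▸ m2, --c--▸ m3
  m2 = c.0 | 0 → --c--▸ m4
  m3 = 0 | b.0 → --b--▸ m4
  m4 = 0 | 0 → ·
Reachable graph of Q (4 states):
  n0 = c.0 | b.0 → --b--▸ n1, --c--▸ n2
  n1 = c.0 | 0 → --c--▸ n3
  n2 = 0 | b.0 → --b--▸ n3
  n3 = 0 | 0 → ·
Trace ⟨d⟩ through P, begin at {m0}:
  after d @ step 1: {m1}
  P completes σ.
Trace ⟨d⟩ through Q, begin at {n0}:
  after d @ step 1: ∅  — Q cannot continue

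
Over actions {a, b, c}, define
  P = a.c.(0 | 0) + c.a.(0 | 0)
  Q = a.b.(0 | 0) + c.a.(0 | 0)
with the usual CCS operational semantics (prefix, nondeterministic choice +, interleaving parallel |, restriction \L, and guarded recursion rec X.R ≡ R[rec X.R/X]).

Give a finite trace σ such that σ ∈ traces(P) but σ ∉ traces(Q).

ac

LTS(P): 4 reachable states
  s0 = a.c.(0 | 0) + c.a.(0 | 0) ⊢ —a→ s1, —c→ s2
  s1 = c.(0 | 0) ⊢ —c→ s3
  s2 = a.(0 | 0) ⊢ —a→ s3
  s3 = 0 | 0 ⊢ (no moves)
LTS(Q): 4 reachable states
  t0 = a.b.(0 | 0) + c.a.(0 | 0) ⊢ —a→ t1, —c→ t2
  t1 = b.(0 | 0) ⊢ —b→ t3
  t2 = a.(0 | 0) ⊢ —a→ t3
  t3 = 0 | 0 ⊢ (no moves)
Run σ = ⟨ac⟩ on P: start {s0}
  [1] a ⇒ {s1}
  [2] c ⇒ {s3}
  P completes σ.
Run σ = ⟨ac⟩ on Q: start {t0}
  [1] a ⇒ {t1}
  [2] c ⇒ no successor for Q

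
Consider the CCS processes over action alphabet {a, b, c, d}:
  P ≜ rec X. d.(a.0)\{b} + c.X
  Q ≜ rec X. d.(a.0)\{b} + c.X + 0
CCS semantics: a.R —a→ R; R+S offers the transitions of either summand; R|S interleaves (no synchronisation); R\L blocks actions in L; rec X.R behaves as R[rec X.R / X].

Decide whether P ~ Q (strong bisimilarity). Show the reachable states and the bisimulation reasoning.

P ~ Q

P's transition system — 3 states:
  s0 = rec X. d.(a.0)\{b} + c.X → --c--▸ s0, --d--▸ s1
  s1 = (a.0)\{b} → --a--▸ s2
  s2 = 0\{b} → ·
Q's transition system — 3 states:
  t0 = rec X. d.(a.0)\{b} + c.X + 0 → --c--▸ t0, --d--▸ t1
  t1 = (a.0)\{b} → --a--▸ t2
  t2 = 0\{b} → ·
Coarsest stable partition (strong bisimilarity classes):
  B0 = {s0, t0}
  B1 = {s1, t1}
  B2 = {s2, t2}
s0 ∈ B0, t0 ∈ B0 → same block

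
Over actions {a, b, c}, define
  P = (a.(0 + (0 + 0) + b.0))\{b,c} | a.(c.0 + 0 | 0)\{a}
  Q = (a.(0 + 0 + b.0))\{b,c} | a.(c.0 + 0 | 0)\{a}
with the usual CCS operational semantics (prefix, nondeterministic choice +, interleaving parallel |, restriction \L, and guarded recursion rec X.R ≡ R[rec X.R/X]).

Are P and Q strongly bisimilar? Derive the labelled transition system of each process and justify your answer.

P's transition system — 6 states:
  m0 = (a.(0 + (0 + 0) + b.0))\{b,c} | a.(c.0 + 0 | 0)\{a} has moves --a--▸ m1, --a--▸ m2
  m1 = (0 + (0 + 0) + b.0)\{b,c} | a.(c.0 + 0 | 0)\{a} has moves --a--▸ m3
  m2 = (a.(0 + (0 + 0) + b.0))\{b,c} | (c.0 + 0 | 0)\{a} has moves --a--▸ m3, --c--▸ m4
  m3 = (0 + (0 + 0) + b.0)\{b,c} | (c.0 + 0 | 0)\{a} has moves --c--▸ m5
  m4 = (a.(0 + (0 + 0) + b.0))\{b,c} | 0\{a} has moves --a--▸ m5
  m5 = (0 + (0 + 0) + b.0)\{b,c} | 0\{a} has moves ·
Q's transition system — 6 states:
  n0 = (a.(0 + 0 + b.0))\{b,c} | a.(c.0 + 0 | 0)\{a} has moves --a--▸ n1, --a--▸ n2
  n1 = (0 + 0 + b.0)\{b,c} | a.(c.0 + 0 | 0)\{a} has moves --a--▸ n3
  n2 = (a.(0 + 0 + b.0))\{b,c} | (c.0 + 0 | 0)\{a} has moves --a--▸ n3, --c--▸ n4
  n3 = (0 + 0 + b.0)\{b,c} | (c.0 + 0 | 0)\{a} has moves --c--▸ n5
  n4 = (a.(0 + 0 + b.0))\{b,c} | 0\{a} has moves --a--▸ n5
  n5 = (0 + 0 + b.0)\{b,c} | 0\{a} has moves ·
Partition-refinement fixed point:
  B0 = {m0, n0}
  B1 = {m2, n2}
  B2 = {m3, n3}
  B3 = {m5, n5}
  B4 = {m4, n4}
  B5 = {m1, n1}
m0 ∈ B0, n0 ∈ B0 → same block

bisimilar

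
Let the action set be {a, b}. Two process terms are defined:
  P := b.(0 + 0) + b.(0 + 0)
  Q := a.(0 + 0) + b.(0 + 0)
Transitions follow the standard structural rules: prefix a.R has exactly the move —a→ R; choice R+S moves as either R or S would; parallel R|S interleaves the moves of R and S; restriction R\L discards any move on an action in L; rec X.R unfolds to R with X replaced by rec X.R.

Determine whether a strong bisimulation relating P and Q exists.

P's transition system — 2 states:
  p0 = b.(0 + 0) + b.(0 + 0) → --b--▸ p1
  p1 = 0 + 0 → deadlocked
Q's transition system — 2 states:
  q0 = a.(0 + 0) + b.(0 + 0) → --a--▸ q1, --b--▸ q1
  q1 = 0 + 0 → deadlocked
Bisimilarity quotient blocks:
  B0 = {p0}
  B1 = {p1, q1}
  B2 = {q0}
p0 ∈ B0, q0 ∈ B2 → different blocks

not bisimilar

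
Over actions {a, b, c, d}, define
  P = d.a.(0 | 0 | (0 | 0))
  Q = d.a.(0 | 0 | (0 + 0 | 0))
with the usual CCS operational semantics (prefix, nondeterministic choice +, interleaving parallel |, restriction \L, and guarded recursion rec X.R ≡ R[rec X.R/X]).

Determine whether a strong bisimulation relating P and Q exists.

LTS(P): 3 reachable states
  p0 = d.a.(0 | 0 | (0 | 0)) → --d--▸ p1
  p1 = a.(0 | 0 | (0 | 0)) → --a--▸ p2
  p2 = 0 | 0 | (0 | 0) → stopped
LTS(Q): 3 reachable states
  q0 = d.a.(0 | 0 | (0 + 0 | 0)) → --d--▸ q1
  q1 = a.(0 | 0 | (0 + 0 | 0)) → --a--▸ q2
  q2 = 0 | 0 | (0 + 0 | 0) → stopped
Coarsest stable partition (strong bisimilarity classes):
  B0 = {p0, q0}
  B1 = {p1, q1}
  B2 = {p2, q2}
p0 ∈ B0, q0 ∈ B0 → same block

YES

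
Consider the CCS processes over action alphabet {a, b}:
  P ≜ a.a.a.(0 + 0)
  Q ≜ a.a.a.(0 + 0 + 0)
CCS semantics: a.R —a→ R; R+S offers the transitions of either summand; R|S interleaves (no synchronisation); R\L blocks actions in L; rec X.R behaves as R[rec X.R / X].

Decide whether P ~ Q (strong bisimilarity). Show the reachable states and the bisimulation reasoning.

P's transition system — 4 states:
  u0 = a.a.a.(0 + 0) ⊢ --a--▸ u1
  u1 = a.a.(0 + 0) ⊢ --a--▸ u2
  u2 = a.(0 + 0) ⊢ --a--▸ u3
  u3 = 0 + 0 ⊢ ·
Q's transition system — 4 states:
  v0 = a.a.a.(0 + 0 + 0) ⊢ --a--▸ v1
  v1 = a.a.(0 + 0 + 0) ⊢ --a--▸ v2
  v2 = a.(0 + 0 + 0) ⊢ --a--▸ v3
  v3 = 0 + 0 + 0 ⊢ ·
Bisimilarity quotient blocks:
  B0 = {u0, v0}
  B1 = {u1, v1}
  B2 = {u2, v2}
  B3 = {u3, v3}
u0 ∈ B0, v0 ∈ B0 → same block

YES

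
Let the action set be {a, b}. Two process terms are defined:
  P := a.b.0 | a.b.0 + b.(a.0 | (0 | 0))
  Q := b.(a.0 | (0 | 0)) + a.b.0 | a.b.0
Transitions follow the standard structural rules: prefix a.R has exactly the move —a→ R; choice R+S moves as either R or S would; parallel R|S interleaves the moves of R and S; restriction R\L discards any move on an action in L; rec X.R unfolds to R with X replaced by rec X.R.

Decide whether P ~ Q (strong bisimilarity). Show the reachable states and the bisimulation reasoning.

P's transition system — 11 states:
  u0 = a.b.0 | a.b.0 + b.(a.0 | (0 | 0)) ⊢ --a--▸ u1, --a--▸ u2, --b--▸ u3
  u1 = a.b.0 | b.0 ⊢ --a--▸ u4, --b--▸ u5
  u2 = b.0 | a.b.0 ⊢ --a--▸ u4, --b--▸ u6
  u3 = a.0 | (0 | 0) ⊢ --a--▸ u7
  u4 = b.0 | b.0 ⊢ --b--▸ u8, --b--▸ u9
  u5 = a.b.0 | 0 ⊢ --a--▸ u9
  u6 = 0 | a.b.0 ⊢ --a--▸ u8
  u7 = 0 | (0 | 0) ⊢ (no moves)
  u8 = 0 | b.0 ⊢ --b--▸ u10
  u9 = b.0 | 0 ⊢ --b--▸ u10
  u10 = 0 | 0 ⊢ (no moves)
Q's transition system — 11 states:
  v0 = b.(a.0 | (0 | 0)) + a.b.0 | a.b.0 ⊢ --a--▸ v1, --a--▸ v2, --b--▸ v3
  v1 = a.b.0 | b.0 ⊢ --a--▸ v4, --b--▸ v5
  v2 = b.0 | a.b.0 ⊢ --a--▸ v4, --b--▸ v6
  v3 = a.0 | (0 | 0) ⊢ --a--▸ v7
  v4 = b.0 | b.0 ⊢ --b--▸ v8, --b--▸ v9
  v5 = a.b.0 | 0 ⊢ --a--▸ v9
  v6 = 0 | a.b.0 ⊢ --a--▸ v8
  v7 = 0 | (0 | 0) ⊢ (no moves)
  v8 = 0 | b.0 ⊢ --b--▸ v10
  v9 = b.0 | 0 ⊢ --b--▸ v10
  v10 = 0 | 0 ⊢ (no moves)
Partition-refinement fixed point:
  B0 = {u0, v0}
  B1 = {u1, u2, v1, v2}
  B2 = {u4, v4}
  B3 = {u8, u9, v8, v9}
  B4 = {u10, u7, v10, v7}
  B5 = {u5, u6, v5, v6}
  B6 = {u3, v3}
u0 ∈ B0, v0 ∈ B0 → same block

P ~ Q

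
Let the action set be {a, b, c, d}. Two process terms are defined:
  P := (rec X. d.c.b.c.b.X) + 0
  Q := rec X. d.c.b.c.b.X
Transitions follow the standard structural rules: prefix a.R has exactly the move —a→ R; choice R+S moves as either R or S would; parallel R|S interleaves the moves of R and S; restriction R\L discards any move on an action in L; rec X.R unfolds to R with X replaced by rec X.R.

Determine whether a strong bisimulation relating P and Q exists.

bisimilar

Reachable graph of P (6 states):
  m0 = (rec X. d.c.b.c.b.X) + 0 ⊢ =d=> m1
  m1 = c.b.c.b.(rec X. d.c.b.c.b.X) ⊢ =c=> m2
  m2 = b.c.b.(rec X. d.c.b.c.b.X) ⊢ =b=> m3
  m3 = c.b.(rec X. d.c.b.c.b.X) ⊢ =c=> m4
  m4 = b.(rec X. d.c.b.c.b.X) ⊢ =b=> m5
  m5 = rec X. d.c.b.c.b.X ⊢ =d=> m1
Reachable graph of Q (5 states):
  n0 = rec X. d.c.b.c.b.X ⊢ =d=> n1
  n1 = c.b.c.b.(rec X. d.c.b.c.b.X) ⊢ =c=> n2
  n2 = b.c.b.(rec X. d.c.b.c.b.X) ⊢ =b=> n3
  n3 = c.b.(rec X. d.c.b.c.b.X) ⊢ =c=> n4
  n4 = b.(rec X. d.c.b.c.b.X) ⊢ =b=> n0
Bisimilarity quotient blocks:
  B0 = {m0, m5, n0}
  B1 = {m1, n1}
  B2 = {m2, n2}
  B3 = {m3, n3}
  B4 = {m4, n4}
m0 ∈ B0, n0 ∈ B0 → same block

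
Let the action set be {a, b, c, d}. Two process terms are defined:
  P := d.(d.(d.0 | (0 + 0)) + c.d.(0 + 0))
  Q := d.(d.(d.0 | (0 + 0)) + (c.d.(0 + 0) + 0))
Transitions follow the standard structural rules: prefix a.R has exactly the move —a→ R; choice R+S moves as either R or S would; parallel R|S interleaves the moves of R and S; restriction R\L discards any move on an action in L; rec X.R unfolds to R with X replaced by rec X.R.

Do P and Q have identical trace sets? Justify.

LTS(P): 6 reachable states
  s0 = d.(d.(d.0 | (0 + 0)) + c.d.(0 + 0)) :: ··d··> s1
  s1 = d.(d.0 | (0 + 0)) + c.d.(0 + 0) :: ··c··> s2, ··d··> s3
  s2 = d.(0 + 0) :: ··d··> s4
  s3 = d.0 | (0 + 0) :: ··d··> s5
  s4 = 0 + 0 :: deadlocked
  s5 = 0 | (0 + 0) :: deadlocked
LTS(Q): 6 reachable states
  t0 = d.(d.(d.0 | (0 + 0)) + (c.d.(0 + 0) + 0)) :: ··d··> t1
  t1 = d.(d.0 | (0 + 0)) + (c.d.(0 + 0) + 0) :: ··c··> t2, ··d··> t3
  t2 = d.(0 + 0) :: ··d··> t4
  t3 = d.0 | (0 + 0) :: ··d··> t5
  t4 = 0 + 0 :: deadlocked
  t5 = 0 | (0 + 0) :: deadlocked
Bisimilarity quotient blocks:
  B0 = {s0, t0}
  B1 = {s1, t1}
  B2 = {s2, s3, t2, t3}
  B3 = {s4, s5, t4, t5}
s0 ∈ B0, t0 ∈ B0 → same block
Bisimilar ⇒ trace-equivalent.

traces(P) = traces(Q)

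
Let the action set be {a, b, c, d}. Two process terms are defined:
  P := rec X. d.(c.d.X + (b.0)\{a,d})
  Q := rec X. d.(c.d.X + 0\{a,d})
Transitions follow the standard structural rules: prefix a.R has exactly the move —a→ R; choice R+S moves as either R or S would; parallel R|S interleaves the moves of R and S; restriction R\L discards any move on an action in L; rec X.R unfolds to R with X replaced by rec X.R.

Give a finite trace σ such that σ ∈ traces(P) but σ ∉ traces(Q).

P's transition system — 4 states:
  u0 = rec X. d.(c.d.X + (b.0)\{a,d}) :: -d-> u1
  u1 = c.d.(rec X. d.(c.d.X + (b.0)\{a,d})) + (b.0)\{a,d} :: -b-> u2, -c-> u3
  u2 = 0\{a,d} :: stopped
  u3 = d.(rec X. d.(c.d.X + (b.0)\{a,d})) :: -d-> u0
Q's transition system — 3 states:
  v0 = rec X. d.(c.d.X + 0\{a,d}) :: -d-> v1
  v1 = c.d.(rec X. d.(c.d.X + 0\{a,d})) + 0\{a,d} :: -c-> v2
  v2 = d.(rec X. d.(c.d.X + 0\{a,d})) :: -d-> v0
Executing db from P (initial set {u0}):
  after d @ step 1: {u1}
  after b @ step 2: {u2}
  ✓ P
Executing db from Q (initial set {v0}):
  after d @ step 1: {v1}
  after b @ step 2: ∅  — Q cannot continue

db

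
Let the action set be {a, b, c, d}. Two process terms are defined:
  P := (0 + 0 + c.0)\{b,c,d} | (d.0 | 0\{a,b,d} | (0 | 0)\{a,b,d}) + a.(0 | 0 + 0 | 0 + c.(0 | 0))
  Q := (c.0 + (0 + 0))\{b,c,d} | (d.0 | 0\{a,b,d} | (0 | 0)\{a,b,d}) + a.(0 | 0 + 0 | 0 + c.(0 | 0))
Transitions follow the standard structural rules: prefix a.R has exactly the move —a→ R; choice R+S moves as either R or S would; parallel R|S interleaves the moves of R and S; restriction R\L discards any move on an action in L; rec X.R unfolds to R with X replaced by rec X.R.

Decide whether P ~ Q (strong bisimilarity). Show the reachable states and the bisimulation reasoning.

P's transition system — 4 states:
  s0 = (0 + 0 + c.0)\{b,c,d} | (d.0 | 0\{a,b,d} | (0 | 0)\{a,b,d}) + a.(0 | 0 + 0 | 0 + c.(0 | 0)) ⊢ --a--▸ s1, --d--▸ s2
  s1 = 0 | 0 + 0 | 0 + c.(0 | 0) ⊢ --c--▸ s3
  s2 = (0 + 0 + c.0)\{b,c,d} | (0 | 0\{a,b,d} | (0 | 0)\{a,b,d}) ⊢ stopped
  s3 = 0 | 0 ⊢ stopped
Q's transition system — 4 states:
  t0 = (c.0 + (0 + 0))\{b,c,d} | (d.0 | 0\{a,b,d} | (0 | 0)\{a,b,d}) + a.(0 | 0 + 0 | 0 + c.(0 | 0)) ⊢ --a--▸ t1, --d--▸ t2
  t1 = 0 | 0 + 0 | 0 + c.(0 | 0) ⊢ --c--▸ t3
  t2 = (c.0 + (0 + 0))\{b,c,d} | (0 | 0\{a,b,d} | (0 | 0)\{a,b,d}) ⊢ stopped
  t3 = 0 | 0 ⊢ stopped
Partition-refinement fixed point:
  B0 = {s0, t0}
  B1 = {s2, s3, t2, t3}
  B2 = {s1, t1}
s0 ∈ B0, t0 ∈ B0 → same block

bisimilar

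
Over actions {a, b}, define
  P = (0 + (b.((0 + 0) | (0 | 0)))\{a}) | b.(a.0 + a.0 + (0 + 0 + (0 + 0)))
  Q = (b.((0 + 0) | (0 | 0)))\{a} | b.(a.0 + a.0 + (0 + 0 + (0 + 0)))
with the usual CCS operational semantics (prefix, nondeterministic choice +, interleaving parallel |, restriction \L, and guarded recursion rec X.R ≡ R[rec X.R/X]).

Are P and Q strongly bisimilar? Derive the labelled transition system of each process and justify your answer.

YES

Reachable graph of P (6 states):
  u0 = (0 + (b.((0 + 0) | (0 | 0)))\{a}) | b.(a.0 + a.0 + (0 + 0 + (0 + 0))) | ··b··> u1, ··b··> u2
  u1 = ((0 + 0) | (0 | 0))\{a} | b.(a.0 + a.0 + (0 + 0 + (0 + 0))) | ··b··> u3
  u2 = (0 + (b.((0 + 0) | (0 | 0)))\{a}) | (a.0 + a.0 + (0 + 0 + (0 + 0))) | ··a··> u4, ··b··> u3
  u3 = ((0 + 0) | (0 | 0))\{a} | (a.0 + a.0 + (0 + 0 + (0 + 0))) | ··a··> u5
  u4 = (0 + (b.((0 + 0) | (0 | 0)))\{a}) | 0 | ··b··> u5
  u5 = ((0 + 0) | (0 | 0))\{a} | 0 | deadlocked
Reachable graph of Q (6 states):
  v0 = (b.((0 + 0) | (0 | 0)))\{a} | b.(a.0 + a.0 + (0 + 0 + (0 + 0))) | ··b··> v1, ··b··> v2
  v1 = ((0 + 0) | (0 | 0))\{a} | b.(a.0 + a.0 + (0 + 0 + (0 + 0))) | ··b··> v3
  v2 = (b.((0 + 0) | (0 | 0)))\{a} | (a.0 + a.0 + (0 + 0 + (0 + 0))) | ··a··> v4, ··b··> v3
  v3 = ((0 + 0) | (0 | 0))\{a} | (a.0 + a.0 + (0 + 0 + (0 + 0))) | ··a··> v5
  v4 = (b.((0 + 0) | (0 | 0)))\{a} | 0 | ··b··> v5
  v5 = ((0 + 0) | (0 | 0))\{a} | 0 | deadlocked
Partition-refinement fixed point:
  B0 = {u0, v0}
  B1 = {u2, v2}
  B2 = {u4, v4}
  B3 = {u5, v5}
  B4 = {u3, v3}
  B5 = {u1, v1}
u0 ∈ B0, v0 ∈ B0 → same block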